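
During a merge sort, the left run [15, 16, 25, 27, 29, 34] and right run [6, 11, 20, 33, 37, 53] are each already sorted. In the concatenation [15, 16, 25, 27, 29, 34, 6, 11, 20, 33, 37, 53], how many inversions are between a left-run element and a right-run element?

17

Count, for every r in R, how many entries of L exceed r:
r = 6: 15, 16, 25, 27, 29, 34 → 6
r = 11: 15, 16, 25, 27, 29, 34 → 6
r = 20: 25, 27, 29, 34 → 4
r = 33: 34 → 1
r = 37: none → 0
r = 53: none → 0
Cross-inversions: 6 + 6 + 4 + 1 + 0 + 0 = 17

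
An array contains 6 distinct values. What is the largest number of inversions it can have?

A reversed (strictly descending) arrangement makes every pair an inversion, giving C(6, 2) inversions.
C(6, 2) = 6·5/2 = 15

Inversions: 15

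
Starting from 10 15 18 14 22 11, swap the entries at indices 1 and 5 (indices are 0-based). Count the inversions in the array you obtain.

3 inversions

Positions 1 and 5 hold 15 and 11; after swapping, the array is [10, 11, 18, 14, 22, 15].
Sweep left to right; for each value list the smaller values that follow it:
10: 0
11: 0
18: 2
14: 0
22: 1
15: 0
Sum: 0 + 0 + 2 + 0 + 1 + 0 = 3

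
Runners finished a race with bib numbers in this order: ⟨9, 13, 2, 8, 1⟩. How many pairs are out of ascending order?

8

For each element, count later entries that are smaller:
9: 3
13: 3
2: 1
8: 1
1: 0
Sum: 3 + 3 + 1 + 1 + 0 = 8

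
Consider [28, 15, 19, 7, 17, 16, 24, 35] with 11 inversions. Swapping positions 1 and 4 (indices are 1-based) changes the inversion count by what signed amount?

-5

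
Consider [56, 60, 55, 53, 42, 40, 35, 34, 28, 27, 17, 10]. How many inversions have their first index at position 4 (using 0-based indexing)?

7 such elements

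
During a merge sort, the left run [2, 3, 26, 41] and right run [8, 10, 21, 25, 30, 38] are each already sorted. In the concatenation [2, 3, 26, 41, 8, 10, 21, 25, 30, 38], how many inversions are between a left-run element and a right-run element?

There are 10 split inversions.

For each element r of the right run, count left-run elements greater than r:
r = 8: 26, 41 → 2
r = 10: 26, 41 → 2
r = 21: 26, 41 → 2
r = 25: 26, 41 → 2
r = 30: 41 → 1
r = 38: 41 → 1
Cross-inversions: 2 + 2 + 2 + 2 + 1 + 1 = 10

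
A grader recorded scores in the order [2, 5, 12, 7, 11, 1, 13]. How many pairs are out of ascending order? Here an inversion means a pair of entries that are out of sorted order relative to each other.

7 inversions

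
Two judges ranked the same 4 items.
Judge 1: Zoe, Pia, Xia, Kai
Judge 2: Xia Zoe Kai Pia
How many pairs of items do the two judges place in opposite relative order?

3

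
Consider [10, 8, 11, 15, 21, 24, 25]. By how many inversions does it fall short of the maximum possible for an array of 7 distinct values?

Maximum inversions for 7 distinct elements is C(7, 2) = 7·6/2 = 21.
Current inversions — for each element, count later smaller elements:
10: 1
8: 0
11: 0
15: 0
21: 0
24: 0
25: 0
Current total: 1 + 0 + 0 + 0 + 0 + 0 + 0 = 1
Shortfall: 21 − 1 = 20

20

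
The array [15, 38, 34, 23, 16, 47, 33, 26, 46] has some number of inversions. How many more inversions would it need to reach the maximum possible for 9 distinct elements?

22 inversions short

Maximum inversions for 9 distinct elements is C(9, 2) = 9·8/2 = 36.
Current inversions — for each element, count later smaller elements:
15: 0
38: 5
34: 4
23: 1
16: 0
47: 3
33: 1
26: 0
46: 0
Current total: 0 + 5 + 4 + 1 + 0 + 3 + 1 + 0 + 0 = 14
Shortfall: 36 − 14 = 22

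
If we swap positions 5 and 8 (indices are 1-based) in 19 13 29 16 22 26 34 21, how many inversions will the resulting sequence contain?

8 inversions

Positions 5 and 8 hold 22 and 21; after swapping, the array is [19, 13, 29, 16, 21, 26, 34, 22].
Count, for each position, how many later elements it exceeds:
19: 2
13: 0
29: 4
16: 0
21: 0
26: 1
34: 1
22: 0
Sum: 2 + 0 + 4 + 0 + 0 + 1 + 1 + 0 = 8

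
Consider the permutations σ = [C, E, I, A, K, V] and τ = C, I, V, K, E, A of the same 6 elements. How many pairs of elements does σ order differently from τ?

Assign each item its position (1..6) in the first ordering, then rewrite the second ordering as that position sequence:
positions: C→1, E→2, I→3, A→4, K→5, V→6
second ordering as positions: [1, 3, 6, 5, 2, 4]
Discordant pairs = inversions in this position sequence.
1: 0
3: 2 → 1
6: 5, 2, 4 → 3
5: 2, 4 → 2
2: 0
4: 0
Total: 0 + 1 + 3 + 2 + 0 + 0 = 6

Discordant pairs: 6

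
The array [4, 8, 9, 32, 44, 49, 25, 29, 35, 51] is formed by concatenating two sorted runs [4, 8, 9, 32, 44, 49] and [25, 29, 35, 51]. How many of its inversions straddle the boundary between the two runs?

8

Count, for every r in R, how many entries of L exceed r:
r = 25: 32, 44, 49 → 3
r = 29: 32, 44, 49 → 3
r = 35: 44, 49 → 2
r = 51: none → 0
Cross-inversions: 3 + 3 + 2 + 0 = 8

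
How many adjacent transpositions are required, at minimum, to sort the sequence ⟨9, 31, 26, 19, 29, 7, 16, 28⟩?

The minimum number of adjacent swaps to sort an array equals its inversion count, since every such swap removes exactly one inversion.
Count inversions — for each element, later elements that are smaller:
9: 7 → 1
31: 26, 19, 29, 7, 16, 28 → 6
26: 19, 7, 16 → 3
19: 7, 16 → 2
29: 7, 16, 28 → 3
7: none → 0
16: none → 0
28: none → 0
Total inversions: 1 + 6 + 3 + 2 + 3 + 0 + 0 + 0 = 15

15 swaps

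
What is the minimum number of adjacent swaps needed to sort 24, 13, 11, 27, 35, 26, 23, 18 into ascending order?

Each adjacent swap fixes exactly one inversion, so the minimum swap count equals the number of inversions.
Count inversions — for each element, later elements that are smaller:
24: 13, 11, 23, 18 → 4
13: 11 → 1
11: none → 0
27: 26, 23, 18 → 3
35: 26, 23, 18 → 3
26: 23, 18 → 2
23: 18 → 1
18: none → 0
Total inversions: 4 + 1 + 0 + 3 + 3 + 2 + 1 + 0 = 14

14 swaps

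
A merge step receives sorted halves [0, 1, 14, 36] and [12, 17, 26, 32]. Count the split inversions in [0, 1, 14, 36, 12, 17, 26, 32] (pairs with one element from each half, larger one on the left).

For each element r of the right run, count left-run elements greater than r:
r = 12: 14, 36 → 2
r = 17: 36 → 1
r = 26: 36 → 1
r = 32: 36 → 1
Cross-inversions: 2 + 1 + 1 + 1 = 5

5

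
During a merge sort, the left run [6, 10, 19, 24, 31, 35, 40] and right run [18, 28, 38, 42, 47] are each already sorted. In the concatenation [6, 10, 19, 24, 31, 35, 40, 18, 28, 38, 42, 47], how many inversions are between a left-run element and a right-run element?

Take each right-half value and tally the left-half values above it:
r = 18: 19, 24, 31, 35, 40 → 5
r = 28: 31, 35, 40 → 3
r = 38: 40 → 1
r = 42: none → 0
r = 47: none → 0
Cross-inversions: 5 + 3 + 1 + 0 + 0 = 9

9 split inversions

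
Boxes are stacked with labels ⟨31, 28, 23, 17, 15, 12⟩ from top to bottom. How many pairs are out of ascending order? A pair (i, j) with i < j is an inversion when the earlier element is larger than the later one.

For each element, count later entries that are smaller:
31: 5
28: 4
23: 3
17: 2
15: 1
12: 0
Sum: 5 + 4 + 3 + 2 + 1 + 0 = 15

There are 15 out-of-order pairs.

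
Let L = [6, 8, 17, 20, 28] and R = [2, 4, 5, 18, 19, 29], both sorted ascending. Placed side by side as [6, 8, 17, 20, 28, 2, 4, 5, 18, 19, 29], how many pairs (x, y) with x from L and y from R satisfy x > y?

19 split inversions

Count, for every r in R, how many entries of L exceed r:
r = 2: 6, 8, 17, 20, 28 → 5
r = 4: 6, 8, 17, 20, 28 → 5
r = 5: 6, 8, 17, 20, 28 → 5
r = 18: 20, 28 → 2
r = 19: 20, 28 → 2
r = 29: none → 0
Cross-inversions: 5 + 5 + 5 + 2 + 2 + 0 = 19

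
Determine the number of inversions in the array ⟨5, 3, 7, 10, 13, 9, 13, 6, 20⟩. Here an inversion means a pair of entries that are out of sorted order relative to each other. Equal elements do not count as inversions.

Element-by-element contributions:
5: 1
3: 0
7: 1
10: 2
13: 2
9: 1
13: 1
6: 0
20: 0
Sum: 1 + 0 + 1 + 2 + 2 + 1 + 1 + 0 + 0 = 8

8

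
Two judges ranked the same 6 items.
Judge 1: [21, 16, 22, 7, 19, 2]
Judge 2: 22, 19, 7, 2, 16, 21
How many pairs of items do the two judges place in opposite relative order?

10

Assign each item its position (1..6) in the first ordering, then rewrite the second ordering as that position sequence:
positions: 21→1, 16→2, 22→3, 7→4, 19→5, 2→6
second ordering as positions: [3, 5, 4, 6, 2, 1]
Discordant pairs = inversions in this position sequence.
3: 2, 1 → 2
5: 4, 2, 1 → 3
4: 2, 1 → 2
6: 2, 1 → 2
2: 1 → 1
1: 0
Total: 2 + 3 + 2 + 2 + 1 + 0 = 10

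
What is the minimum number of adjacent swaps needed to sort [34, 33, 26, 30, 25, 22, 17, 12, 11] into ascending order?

35 adjacent swaps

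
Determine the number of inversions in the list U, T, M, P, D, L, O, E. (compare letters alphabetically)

Sweep left to right; for each value list the smaller values that follow it:
U: 7
T: 6
M: 3
P: 4
D: 0
L: 1
O: 1
E: 0
Sum: 7 + 6 + 3 + 4 + 0 + 1 + 1 + 0 = 22

22 inversions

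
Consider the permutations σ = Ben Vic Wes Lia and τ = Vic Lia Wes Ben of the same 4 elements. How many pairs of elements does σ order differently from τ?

Discordant pairs: 4

Assign each item its position (1..4) in the first ordering, then rewrite the second ordering as that position sequence:
positions: Ben→1, Vic→2, Wes→3, Lia→4
second ordering as positions: [2, 4, 3, 1]
Discordant pairs = inversions in this position sequence.
2: 1 → 1
4: 3, 1 → 2
3: 1 → 1
1: 0
Total: 1 + 2 + 1 + 0 = 4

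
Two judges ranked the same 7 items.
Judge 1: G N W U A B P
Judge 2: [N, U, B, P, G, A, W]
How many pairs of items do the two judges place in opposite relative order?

10 discordant pairs

Assign each item its position (1..7) in the first ordering, then rewrite the second ordering as that position sequence:
positions: G→1, N→2, W→3, U→4, A→5, B→6, P→7
second ordering as positions: [2, 4, 6, 7, 1, 5, 3]
Discordant pairs = inversions in this position sequence.
2: 1 → 1
4: 1, 3 → 2
6: 1, 5, 3 → 3
7: 1, 5, 3 → 3
1: 0
5: 3 → 1
3: 0
Total: 1 + 2 + 3 + 3 + 0 + 1 + 0 = 10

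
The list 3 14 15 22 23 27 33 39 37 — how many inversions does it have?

For each element, count later entries that are smaller:
3: 0
14: 0
15: 0
22: 0
23: 0
27: 0
33: 0
39: 1
37: 0
Sum: 0 + 0 + 0 + 0 + 0 + 0 + 0 + 1 + 0 = 1

1 out-of-order pair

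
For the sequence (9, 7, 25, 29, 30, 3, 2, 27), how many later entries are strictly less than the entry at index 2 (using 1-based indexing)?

2

The element at index 2 is 7.
Elements after it: 25, 29, 30, 3, 2, 27
Those smaller than 7: 3, 2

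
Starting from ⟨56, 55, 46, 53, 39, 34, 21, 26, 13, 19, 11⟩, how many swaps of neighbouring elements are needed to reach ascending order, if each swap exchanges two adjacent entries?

There are 52 adjacent swaps.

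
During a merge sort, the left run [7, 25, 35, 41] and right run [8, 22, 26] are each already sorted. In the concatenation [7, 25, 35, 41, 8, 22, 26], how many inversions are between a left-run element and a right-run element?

8

For each element r of the right run, count left-run elements greater than r:
r = 8: 25, 35, 41 → 3
r = 22: 25, 35, 41 → 3
r = 26: 35, 41 → 2
Cross-inversions: 3 + 3 + 2 = 8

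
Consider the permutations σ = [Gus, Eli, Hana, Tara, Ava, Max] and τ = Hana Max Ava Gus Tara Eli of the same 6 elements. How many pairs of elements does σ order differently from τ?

10 discordant pairs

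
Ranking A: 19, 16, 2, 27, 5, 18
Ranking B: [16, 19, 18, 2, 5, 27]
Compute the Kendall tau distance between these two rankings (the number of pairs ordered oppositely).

Assign each item its position (1..6) in the first ordering, then rewrite the second ordering as that position sequence:
positions: 19→1, 16→2, 2→3, 27→4, 5→5, 18→6
second ordering as positions: [2, 1, 6, 3, 5, 4]
Discordant pairs = inversions in this position sequence.
2: 1 → 1
1: 0
6: 3, 5, 4 → 3
3: 0
5: 4 → 1
4: 0
Total: 1 + 0 + 3 + 0 + 1 + 0 = 5

Discordant pairs: 5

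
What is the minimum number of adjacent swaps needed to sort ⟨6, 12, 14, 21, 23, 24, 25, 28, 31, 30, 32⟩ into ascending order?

Each adjacent swap fixes exactly one inversion, so the minimum swap count equals the number of inversions.
Count inversions — for each element, later elements that are smaller:
6: none → 0
12: none → 0
14: none → 0
21: none → 0
23: none → 0
24: none → 0
25: none → 0
28: none → 0
31: 30 → 1
30: none → 0
32: none → 0
Total inversions: 0 + 0 + 0 + 0 + 0 + 0 + 0 + 0 + 1 + 0 + 0 = 1

Swaps: 1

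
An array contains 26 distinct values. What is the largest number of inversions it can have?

There are 325 inversions.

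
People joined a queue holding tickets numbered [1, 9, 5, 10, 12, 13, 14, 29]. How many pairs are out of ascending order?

Count, for each position, how many later elements it exceeds:
1 → none → 0
9 → 5 → 1
5 → none → 0
10 → none → 0
12 → none → 0
13 → none → 0
14 → none → 0
29 → none → 0
Sum: 0 + 1 + 0 + 0 + 0 + 0 + 0 + 0 = 1

1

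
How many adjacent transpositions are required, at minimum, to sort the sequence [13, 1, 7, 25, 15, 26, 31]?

3

Each adjacent swap fixes exactly one inversion, so the minimum swap count equals the number of inversions.
Count inversions — for each element, later elements that are smaller:
13: 1, 7 → 2
1: none → 0
7: none → 0
25: 15 → 1
15: none → 0
26: none → 0
31: none → 0
Total inversions: 2 + 0 + 0 + 1 + 0 + 0 + 0 = 3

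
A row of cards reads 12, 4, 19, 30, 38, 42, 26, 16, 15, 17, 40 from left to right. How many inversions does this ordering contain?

Out-of-order pairs: 21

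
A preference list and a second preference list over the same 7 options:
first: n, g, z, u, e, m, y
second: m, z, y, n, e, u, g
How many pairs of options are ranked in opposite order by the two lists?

Assign each item its position (1..7) in the first ordering, then rewrite the second ordering as that position sequence:
positions: n→1, g→2, z→3, u→4, e→5, m→6, y→7
second ordering as positions: [6, 3, 7, 1, 5, 4, 2]
Discordant pairs = inversions in this position sequence.
6: 3, 1, 5, 4, 2 → 5
3: 1, 2 → 2
7: 1, 5, 4, 2 → 4
1: 0
5: 4, 2 → 2
4: 2 → 1
2: 0
Total: 5 + 2 + 4 + 0 + 2 + 1 + 0 = 14

14 pairs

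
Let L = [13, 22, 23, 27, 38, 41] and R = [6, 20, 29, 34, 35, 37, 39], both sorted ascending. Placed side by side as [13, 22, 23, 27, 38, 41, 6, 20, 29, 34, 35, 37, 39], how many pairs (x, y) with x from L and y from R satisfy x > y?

20

For each element r of the right run, count left-run elements greater than r:
r = 6: 13, 22, 23, 27, 38, 41 → 6
r = 20: 22, 23, 27, 38, 41 → 5
r = 29: 38, 41 → 2
r = 34: 38, 41 → 2
r = 35: 38, 41 → 2
r = 37: 38, 41 → 2
r = 39: 41 → 1
Cross-inversions: 6 + 5 + 2 + 2 + 2 + 2 + 1 = 20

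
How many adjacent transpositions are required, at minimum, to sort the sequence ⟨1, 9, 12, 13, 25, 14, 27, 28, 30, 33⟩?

Each adjacent swap fixes exactly one inversion, so the minimum swap count equals the number of inversions.
Count inversions — for each element, later elements that are smaller:
1: none → 0
9: none → 0
12: none → 0
13: none → 0
25: 14 → 1
14: none → 0
27: none → 0
28: none → 0
30: none → 0
33: none → 0
Total inversions: 0 + 0 + 0 + 0 + 1 + 0 + 0 + 0 + 0 + 0 = 1

1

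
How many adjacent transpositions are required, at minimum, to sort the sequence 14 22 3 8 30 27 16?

8

Each adjacent swap fixes exactly one inversion, so the minimum swap count equals the number of inversions.
Count inversions — for each element, later elements that are smaller:
14: 3, 8 → 2
22: 3, 8, 16 → 3
3: none → 0
8: none → 0
30: 27, 16 → 2
27: 16 → 1
16: none → 0
Total inversions: 2 + 3 + 0 + 0 + 2 + 1 + 0 = 8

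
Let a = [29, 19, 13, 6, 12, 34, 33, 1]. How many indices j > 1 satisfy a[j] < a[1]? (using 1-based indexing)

5

The element at index 1 is 29.
Elements after it: 19, 13, 6, 12, 34, 33, 1
Those smaller than 29: 19, 13, 6, 12, 1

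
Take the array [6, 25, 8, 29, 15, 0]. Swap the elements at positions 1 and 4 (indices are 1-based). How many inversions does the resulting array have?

13

Positions 1 and 4 hold 6 and 29; after swapping, the array is [29, 25, 8, 6, 15, 0].
Count, for each position, how many later elements it exceeds:
29 → 25, 8, 6, 15, 0 → 5
25 → 8, 6, 15, 0 → 4
8 → 6, 0 → 2
6 → 0 → 1
15 → 0 → 1
0 → none → 0
Sum: 5 + 4 + 2 + 1 + 1 + 0 = 13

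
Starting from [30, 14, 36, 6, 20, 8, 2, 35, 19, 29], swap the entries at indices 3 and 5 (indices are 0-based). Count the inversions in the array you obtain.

Positions 3 and 5 hold 6 and 8; after swapping, the array is [30, 14, 36, 8, 20, 6, 2, 35, 19, 29].
Count, for each position, how many later elements it exceeds:
30 → 14, 8, 20, 6, 2, 19, 29 → 7
14 → 8, 6, 2 → 3
36 → 8, 20, 6, 2, 35, 19, 29 → 7
8 → 6, 2 → 2
20 → 6, 2, 19 → 3
6 → 2 → 1
2 → none → 0
35 → 19, 29 → 2
19 → none → 0
29 → none → 0
Sum: 7 + 3 + 7 + 2 + 3 + 1 + 0 + 2 + 0 + 0 = 25

25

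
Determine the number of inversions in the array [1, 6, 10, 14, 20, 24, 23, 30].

1 out-of-order pair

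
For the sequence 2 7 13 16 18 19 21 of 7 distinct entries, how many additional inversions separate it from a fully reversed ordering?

Maximum inversions for 7 distinct elements is C(7, 2) = 7·6/2 = 21.
Current inversions — for each element, count later smaller elements:
2: 0
7: 0
13: 0
16: 0
18: 0
19: 0
21: 0
Current total: 0 + 0 + 0 + 0 + 0 + 0 + 0 = 0
Shortfall: 21 − 0 = 21

21 inversions short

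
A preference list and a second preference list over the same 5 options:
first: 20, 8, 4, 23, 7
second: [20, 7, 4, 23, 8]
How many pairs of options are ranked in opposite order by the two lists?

5 pairs

Assign each item its position (1..5) in the first ordering, then rewrite the second ordering as that position sequence:
positions: 20→1, 8→2, 4→3, 23→4, 7→5
second ordering as positions: [1, 5, 3, 4, 2]
Discordant pairs = inversions in this position sequence.
1: 0
5: 3, 4, 2 → 3
3: 2 → 1
4: 2 → 1
2: 0
Total: 0 + 3 + 1 + 1 + 0 = 5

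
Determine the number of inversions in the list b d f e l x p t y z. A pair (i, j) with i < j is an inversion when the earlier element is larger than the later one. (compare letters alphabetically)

3

For each element, count later entries that are smaller:
b → none → 0
d → none → 0
f → e → 1
e → none → 0
l → none → 0
x → p, t → 2
p → none → 0
t → none → 0
y → none → 0
z → none → 0
Sum: 0 + 0 + 1 + 0 + 0 + 2 + 0 + 0 + 0 + 0 = 3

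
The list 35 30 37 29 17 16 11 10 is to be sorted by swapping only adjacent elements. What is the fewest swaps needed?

Each adjacent swap fixes exactly one inversion, so the minimum swap count equals the number of inversions.
Count inversions — for each element, later elements that are smaller:
35: 30, 29, 17, 16, 11, 10 → 6
30: 29, 17, 16, 11, 10 → 5
37: 29, 17, 16, 11, 10 → 5
29: 17, 16, 11, 10 → 4
17: 16, 11, 10 → 3
16: 11, 10 → 2
11: 10 → 1
10: none → 0
Total inversions: 6 + 5 + 5 + 4 + 3 + 2 + 1 + 0 = 26

26 adjacent swaps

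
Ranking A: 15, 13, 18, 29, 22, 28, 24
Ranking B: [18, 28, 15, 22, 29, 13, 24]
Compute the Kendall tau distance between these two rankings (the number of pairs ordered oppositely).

Assign each item its position (1..7) in the first ordering, then rewrite the second ordering as that position sequence:
positions: 15→1, 13→2, 18→3, 29→4, 22→5, 28→6, 24→7
second ordering as positions: [3, 6, 1, 5, 4, 2, 7]
Discordant pairs = inversions in this position sequence.
3: 1, 2 → 2
6: 1, 5, 4, 2 → 4
1: 0
5: 4, 2 → 2
4: 2 → 1
2: 0
7: 0
Total: 2 + 4 + 0 + 2 + 1 + 0 + 0 = 9

Discordant pairs: 9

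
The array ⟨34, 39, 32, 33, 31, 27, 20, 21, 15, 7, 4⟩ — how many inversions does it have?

Sweep left to right; for each value list the smaller values that follow it:
34 → 32, 33, 31, 27, 20, 21, 15, 7, 4 → 9
39 → 32, 33, 31, 27, 20, 21, 15, 7, 4 → 9
32 → 31, 27, 20, 21, 15, 7, 4 → 7
33 → 31, 27, 20, 21, 15, 7, 4 → 7
31 → 27, 20, 21, 15, 7, 4 → 6
27 → 20, 21, 15, 7, 4 → 5
20 → 15, 7, 4 → 3
21 → 15, 7, 4 → 3
15 → 7, 4 → 2
7 → 4 → 1
4 → none → 0
Sum: 9 + 9 + 7 + 7 + 6 + 5 + 3 + 3 + 2 + 1 + 0 = 52

52 inversions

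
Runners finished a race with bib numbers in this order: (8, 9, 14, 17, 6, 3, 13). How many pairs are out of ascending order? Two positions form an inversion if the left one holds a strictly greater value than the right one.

Inversions: 11

Out-of-order index pairs (1-indexed):
(1,5): 8 > 6
(1,6): 8 > 3
(2,5): 9 > 6
(2,6): 9 > 3
(3,5): 14 > 6
(3,6): 14 > 3
(3,7): 14 > 13
(4,5): 17 > 6
(4,6): 17 > 3
(4,7): 17 > 13
(5,6): 6 > 3
That's 11 pairs.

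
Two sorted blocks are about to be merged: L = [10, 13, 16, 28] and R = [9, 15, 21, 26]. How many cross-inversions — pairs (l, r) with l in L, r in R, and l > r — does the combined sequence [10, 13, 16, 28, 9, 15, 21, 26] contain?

8

Take each right-half value and tally the left-half values above it:
r = 9: 10, 13, 16, 28 → 4
r = 15: 16, 28 → 2
r = 21: 28 → 1
r = 26: 28 → 1
Cross-inversions: 4 + 2 + 1 + 1 = 8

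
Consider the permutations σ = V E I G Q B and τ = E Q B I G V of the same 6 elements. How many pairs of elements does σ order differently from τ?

Assign each item its position (1..6) in the first ordering, then rewrite the second ordering as that position sequence:
positions: V→1, E→2, I→3, G→4, Q→5, B→6
second ordering as positions: [2, 5, 6, 3, 4, 1]
Discordant pairs = inversions in this position sequence.
2: 1 → 1
5: 3, 4, 1 → 3
6: 3, 4, 1 → 3
3: 1 → 1
4: 1 → 1
1: 0
Total: 1 + 3 + 3 + 1 + 1 + 0 = 9

Discordant pairs: 9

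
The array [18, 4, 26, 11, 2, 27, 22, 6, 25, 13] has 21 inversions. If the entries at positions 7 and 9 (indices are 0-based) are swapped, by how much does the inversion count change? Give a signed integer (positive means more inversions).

+1

Positions 7 and 9 hold 6 and 13; after swapping, the array is [18, 4, 26, 11, 2, 27, 22, 13, 25, 6].
For each element, count later entries that are smaller:
18 → 4, 11, 2, 13, 6 → 5
4 → 2 → 1
26 → 11, 2, 22, 13, 25, 6 → 6
11 → 2, 6 → 2
2 → none → 0
27 → 22, 13, 25, 6 → 4
22 → 13, 6 → 2
13 → 6 → 1
25 → 6 → 1
6 → none → 0
Sum: 5 + 1 + 6 + 2 + 0 + 4 + 2 + 1 + 1 + 0 = 22
Change: 22 − 21 = +1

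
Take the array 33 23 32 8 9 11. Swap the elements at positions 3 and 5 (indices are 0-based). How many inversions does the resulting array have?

14

Positions 3 and 5 hold 8 and 11; after swapping, the array is [33, 23, 32, 11, 9, 8].
For each element, count later entries that are smaller:
33 → 23, 32, 11, 9, 8 → 5
23 → 11, 9, 8 → 3
32 → 11, 9, 8 → 3
11 → 9, 8 → 2
9 → 8 → 1
8 → none → 0
Sum: 5 + 3 + 3 + 2 + 1 + 0 = 14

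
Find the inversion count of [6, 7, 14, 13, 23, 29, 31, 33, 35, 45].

1

Element-by-element contributions:
6: 0
7: 0
14: 1
13: 0
23: 0
29: 0
31: 0
33: 0
35: 0
45: 0
Sum: 0 + 0 + 1 + 0 + 0 + 0 + 0 + 0 + 0 + 0 = 1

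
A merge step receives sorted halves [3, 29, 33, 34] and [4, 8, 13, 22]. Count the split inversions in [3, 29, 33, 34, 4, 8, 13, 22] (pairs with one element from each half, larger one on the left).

12 cross-inversions

Count, for every r in R, how many entries of L exceed r:
r = 4: 29, 33, 34 → 3
r = 8: 29, 33, 34 → 3
r = 13: 29, 33, 34 → 3
r = 22: 29, 33, 34 → 3
Cross-inversions: 3 + 3 + 3 + 3 = 12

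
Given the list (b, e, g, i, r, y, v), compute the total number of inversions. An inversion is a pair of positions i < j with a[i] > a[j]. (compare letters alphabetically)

1 inversion

Inversion pairs (indices are 1-based):
(6,7): y > v
That's 1 pair.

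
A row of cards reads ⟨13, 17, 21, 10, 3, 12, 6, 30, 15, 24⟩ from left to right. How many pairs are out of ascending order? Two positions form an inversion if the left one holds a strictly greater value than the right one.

19

Element-by-element contributions:
13: 4
17: 5
21: 5
10: 2
3: 0
12: 1
6: 0
30: 2
15: 0
24: 0
Sum: 4 + 5 + 5 + 2 + 0 + 1 + 0 + 2 + 0 + 0 = 19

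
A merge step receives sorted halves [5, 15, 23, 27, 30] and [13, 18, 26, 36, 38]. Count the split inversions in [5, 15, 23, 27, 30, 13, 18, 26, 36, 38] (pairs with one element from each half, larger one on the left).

9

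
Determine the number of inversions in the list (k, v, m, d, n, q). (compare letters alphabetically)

6 inversions

Inversion pairs (indices are 1-based):
(1,4): k > d
(2,3): v > m
(2,4): v > d
(2,5): v > n
(2,6): v > q
(3,4): m > d
That's 6 pairs.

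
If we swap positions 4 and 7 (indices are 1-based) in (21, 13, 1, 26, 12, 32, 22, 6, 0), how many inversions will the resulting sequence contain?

Positions 4 and 7 hold 26 and 22; after swapping, the array is [21, 13, 1, 22, 12, 32, 26, 6, 0].
For each element, count later entries that are smaller:
21: 5
13: 4
1: 1
22: 3
12: 2
32: 3
26: 2
6: 1
0: 0
Sum: 5 + 4 + 1 + 3 + 2 + 3 + 2 + 1 + 0 = 21

21 inversions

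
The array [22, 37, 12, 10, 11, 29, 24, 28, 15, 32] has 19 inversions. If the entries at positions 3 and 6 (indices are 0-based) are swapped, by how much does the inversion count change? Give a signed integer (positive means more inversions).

Positions 3 and 6 hold 10 and 24; after swapping, the array is [22, 37, 12, 24, 11, 29, 10, 28, 15, 32].
Element-by-element contributions:
22: 4
37: 8
12: 2
24: 3
11: 1
29: 3
10: 0
28: 1
15: 0
32: 0
Sum: 4 + 8 + 2 + 3 + 1 + 3 + 0 + 1 + 0 + 0 = 22
Change: 22 − 19 = +3

+3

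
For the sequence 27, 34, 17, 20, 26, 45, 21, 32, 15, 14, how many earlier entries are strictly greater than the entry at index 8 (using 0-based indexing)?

The element at index 8 is 15.
Elements before it: 27, 34, 17, 20, 26, 45, 21, 32
Those larger than 15: 27, 34, 17, 20, 26, 45, 21, 32

8 such elements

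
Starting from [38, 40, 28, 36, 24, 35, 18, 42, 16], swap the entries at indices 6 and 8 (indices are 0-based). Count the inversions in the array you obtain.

Positions 6 and 8 hold 18 and 16; after swapping, the array is [38, 40, 28, 36, 24, 35, 16, 42, 18].
Element-by-element contributions:
38: 6
40: 6
28: 3
36: 4
24: 2
35: 2
16: 0
42: 1
18: 0
Sum: 6 + 6 + 3 + 4 + 2 + 2 + 0 + 1 + 0 = 24

24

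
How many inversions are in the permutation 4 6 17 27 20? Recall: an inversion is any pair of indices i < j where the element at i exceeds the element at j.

1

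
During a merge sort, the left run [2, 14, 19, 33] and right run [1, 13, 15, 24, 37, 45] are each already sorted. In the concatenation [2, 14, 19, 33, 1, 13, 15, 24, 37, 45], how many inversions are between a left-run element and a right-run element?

For each element r of the right run, count left-run elements greater than r:
r = 1: 2, 14, 19, 33 → 4
r = 13: 14, 19, 33 → 3
r = 15: 19, 33 → 2
r = 24: 33 → 1
r = 37: none → 0
r = 45: none → 0
Cross-inversions: 4 + 3 + 2 + 1 + 0 + 0 = 10

10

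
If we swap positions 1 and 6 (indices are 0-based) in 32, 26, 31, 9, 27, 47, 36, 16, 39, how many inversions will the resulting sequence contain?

20 inversions

Positions 1 and 6 hold 26 and 36; after swapping, the array is [32, 36, 31, 9, 27, 47, 26, 16, 39].
Count, for each position, how many later elements it exceeds:
32: 5
36: 5
31: 4
9: 0
27: 2
47: 3
26: 1
16: 0
39: 0
Sum: 5 + 5 + 4 + 0 + 2 + 3 + 1 + 0 + 0 = 20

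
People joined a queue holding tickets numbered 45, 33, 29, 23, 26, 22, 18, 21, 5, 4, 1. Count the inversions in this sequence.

Count, for each position, how many later elements it exceeds:
45: 10
33: 9
29: 8
23: 6
26: 6
22: 5
18: 3
21: 3
5: 2
4: 1
1: 0
Sum: 10 + 9 + 8 + 6 + 6 + 5 + 3 + 3 + 2 + 1 + 0 = 53

There are 53 inversions.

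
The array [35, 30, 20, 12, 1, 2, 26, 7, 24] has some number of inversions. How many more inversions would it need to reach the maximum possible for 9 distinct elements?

Maximum inversions for 9 distinct elements is C(9, 2) = 9·8/2 = 36.
Current inversions — for each element, count later smaller elements:
35: 8
30: 7
20: 4
12: 3
1: 0
2: 0
26: 2
7: 0
24: 0
Current total: 8 + 7 + 4 + 3 + 0 + 0 + 2 + 0 + 0 = 24
Shortfall: 36 − 24 = 12

12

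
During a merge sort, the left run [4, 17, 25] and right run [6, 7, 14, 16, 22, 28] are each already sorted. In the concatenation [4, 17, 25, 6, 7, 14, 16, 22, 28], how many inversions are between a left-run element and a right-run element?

9

Take each right-half value and tally the left-half values above it:
r = 6: 17, 25 → 2
r = 7: 17, 25 → 2
r = 14: 17, 25 → 2
r = 16: 17, 25 → 2
r = 22: 25 → 1
r = 28: none → 0
Cross-inversions: 2 + 2 + 2 + 2 + 1 + 0 = 9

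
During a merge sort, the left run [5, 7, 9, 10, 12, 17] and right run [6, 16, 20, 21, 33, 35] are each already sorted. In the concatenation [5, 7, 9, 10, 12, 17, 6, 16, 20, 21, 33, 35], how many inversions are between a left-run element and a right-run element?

6 cross-inversions

Count, for every r in R, how many entries of L exceed r:
r = 6: 7, 9, 10, 12, 17 → 5
r = 16: 17 → 1
r = 20: none → 0
r = 21: none → 0
r = 33: none → 0
r = 35: none → 0
Cross-inversions: 5 + 1 + 0 + 0 + 0 + 0 = 6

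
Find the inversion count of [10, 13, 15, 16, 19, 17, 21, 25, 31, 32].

1 inversion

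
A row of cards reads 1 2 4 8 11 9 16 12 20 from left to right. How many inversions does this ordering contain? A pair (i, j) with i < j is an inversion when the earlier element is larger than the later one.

Inversions: 2

Count, for each position, how many later elements it exceeds:
1: 0
2: 0
4: 0
8: 0
11: 1
9: 0
16: 1
12: 0
20: 0
Sum: 0 + 0 + 0 + 0 + 1 + 0 + 1 + 0 + 0 = 2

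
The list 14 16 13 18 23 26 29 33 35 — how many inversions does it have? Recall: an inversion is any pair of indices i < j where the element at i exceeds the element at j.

Sweep left to right; for each value list the smaller values that follow it:
14: 1
16: 1
13: 0
18: 0
23: 0
26: 0
29: 0
33: 0
35: 0
Sum: 1 + 1 + 0 + 0 + 0 + 0 + 0 + 0 + 0 = 2

2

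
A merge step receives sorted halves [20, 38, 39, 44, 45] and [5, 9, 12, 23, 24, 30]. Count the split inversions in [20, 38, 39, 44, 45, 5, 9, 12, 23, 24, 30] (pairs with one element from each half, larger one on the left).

Take each right-half value and tally the left-half values above it:
r = 5: 20, 38, 39, 44, 45 → 5
r = 9: 20, 38, 39, 44, 45 → 5
r = 12: 20, 38, 39, 44, 45 → 5
r = 23: 38, 39, 44, 45 → 4
r = 24: 38, 39, 44, 45 → 4
r = 30: 38, 39, 44, 45 → 4
Cross-inversions: 5 + 5 + 5 + 4 + 4 + 4 = 27

27 split inversions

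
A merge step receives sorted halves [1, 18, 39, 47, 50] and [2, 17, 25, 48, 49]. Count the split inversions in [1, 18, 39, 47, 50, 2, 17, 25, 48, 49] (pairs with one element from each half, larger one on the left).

Take each right-half value and tally the left-half values above it:
r = 2: 18, 39, 47, 50 → 4
r = 17: 18, 39, 47, 50 → 4
r = 25: 39, 47, 50 → 3
r = 48: 50 → 1
r = 49: 50 → 1
Cross-inversions: 4 + 4 + 3 + 1 + 1 = 13

There are 13 cross-inversions.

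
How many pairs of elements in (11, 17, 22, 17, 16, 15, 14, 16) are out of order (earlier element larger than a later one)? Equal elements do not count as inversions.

Element-by-element contributions:
11 → none → 0
17 → 16, 15, 14, 16 → 4
22 → 17, 16, 15, 14, 16 → 5
17 → 16, 15, 14, 16 → 4
16 → 15, 14 → 2
15 → 14 → 1
14 → none → 0
16 → none → 0
Sum: 0 + 4 + 5 + 4 + 2 + 1 + 0 + 0 = 16

16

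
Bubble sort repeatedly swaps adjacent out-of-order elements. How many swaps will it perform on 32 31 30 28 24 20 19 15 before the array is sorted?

28 adjacent swaps

Each adjacent swap fixes exactly one inversion, so the minimum swap count equals the number of inversions.
Count inversions — for each element, later elements that are smaller:
32: 31, 30, 28, 24, 20, 19, 15 → 7
31: 30, 28, 24, 20, 19, 15 → 6
30: 28, 24, 20, 19, 15 → 5
28: 24, 20, 19, 15 → 4
24: 20, 19, 15 → 3
20: 19, 15 → 2
19: 15 → 1
15: none → 0
Total inversions: 7 + 6 + 5 + 4 + 3 + 2 + 1 + 0 = 28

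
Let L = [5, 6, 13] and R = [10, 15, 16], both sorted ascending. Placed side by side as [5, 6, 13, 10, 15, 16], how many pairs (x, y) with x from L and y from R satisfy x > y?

1

Take each right-half value and tally the left-half values above it:
r = 10: 13 → 1
r = 15: none → 0
r = 16: none → 0
Cross-inversions: 1 + 0 + 0 = 1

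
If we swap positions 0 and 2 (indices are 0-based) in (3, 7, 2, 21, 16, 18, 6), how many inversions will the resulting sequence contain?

7

Positions 0 and 2 hold 3 and 2; after swapping, the array is [2, 7, 3, 21, 16, 18, 6].
Count, for each position, how many later elements it exceeds:
2 → none → 0
7 → 3, 6 → 2
3 → none → 0
21 → 16, 18, 6 → 3
16 → 6 → 1
18 → 6 → 1
6 → none → 0
Sum: 0 + 2 + 0 + 3 + 1 + 1 + 0 = 7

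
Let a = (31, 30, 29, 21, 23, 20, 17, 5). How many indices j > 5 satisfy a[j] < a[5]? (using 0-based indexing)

The element at index 5 is 20.
Elements after it: 17, 5
Those smaller than 20: 17, 5

2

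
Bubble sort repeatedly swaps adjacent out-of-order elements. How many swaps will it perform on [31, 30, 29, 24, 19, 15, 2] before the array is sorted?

Swaps: 21

Each adjacent swap fixes exactly one inversion, so the minimum swap count equals the number of inversions.
Count inversions — for each element, later elements that are smaller:
31: 30, 29, 24, 19, 15, 2 → 6
30: 29, 24, 19, 15, 2 → 5
29: 24, 19, 15, 2 → 4
24: 19, 15, 2 → 3
19: 15, 2 → 2
15: 2 → 1
2: none → 0
Total inversions: 6 + 5 + 4 + 3 + 2 + 1 + 0 = 21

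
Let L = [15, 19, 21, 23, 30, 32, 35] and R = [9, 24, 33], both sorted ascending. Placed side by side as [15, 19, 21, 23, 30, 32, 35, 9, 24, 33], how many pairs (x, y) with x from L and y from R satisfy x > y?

Take each right-half value and tally the left-half values above it:
r = 9: 15, 19, 21, 23, 30, 32, 35 → 7
r = 24: 30, 32, 35 → 3
r = 33: 35 → 1
Cross-inversions: 7 + 3 + 1 = 11

There are 11 cross-inversions.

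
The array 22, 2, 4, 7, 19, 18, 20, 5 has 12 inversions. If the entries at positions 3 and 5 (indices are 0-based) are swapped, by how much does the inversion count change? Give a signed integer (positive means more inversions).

+1

Positions 3 and 5 hold 7 and 18; after swapping, the array is [22, 2, 4, 18, 19, 7, 20, 5].
Element-by-element contributions:
22 → 2, 4, 18, 19, 7, 20, 5 → 7
2 → none → 0
4 → none → 0
18 → 7, 5 → 2
19 → 7, 5 → 2
7 → 5 → 1
20 → 5 → 1
5 → none → 0
Sum: 7 + 0 + 0 + 2 + 2 + 1 + 1 + 0 = 13
Change: 13 − 12 = +1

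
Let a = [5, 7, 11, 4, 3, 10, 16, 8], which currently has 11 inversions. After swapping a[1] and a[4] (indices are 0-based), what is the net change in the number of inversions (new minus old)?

-3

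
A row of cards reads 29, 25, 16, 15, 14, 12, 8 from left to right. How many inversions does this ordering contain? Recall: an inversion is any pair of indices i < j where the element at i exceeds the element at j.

Element-by-element contributions:
29 → 25, 16, 15, 14, 12, 8 → 6
25 → 16, 15, 14, 12, 8 → 5
16 → 15, 14, 12, 8 → 4
15 → 14, 12, 8 → 3
14 → 12, 8 → 2
12 → 8 → 1
8 → none → 0
Sum: 6 + 5 + 4 + 3 + 2 + 1 + 0 = 21

21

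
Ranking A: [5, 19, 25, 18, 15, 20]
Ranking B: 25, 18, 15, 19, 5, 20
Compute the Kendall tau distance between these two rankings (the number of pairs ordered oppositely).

Assign each item its position (1..6) in the first ordering, then rewrite the second ordering as that position sequence:
positions: 5→1, 19→2, 25→3, 18→4, 15→5, 20→6
second ordering as positions: [3, 4, 5, 2, 1, 6]
Discordant pairs = inversions in this position sequence.
3: 2, 1 → 2
4: 2, 1 → 2
5: 2, 1 → 2
2: 1 → 1
1: 0
6: 0
Total: 2 + 2 + 2 + 1 + 0 + 0 = 7

7 discordant pairs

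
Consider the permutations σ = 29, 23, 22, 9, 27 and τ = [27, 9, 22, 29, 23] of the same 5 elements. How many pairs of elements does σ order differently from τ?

Assign each item its position (1..5) in the first ordering, then rewrite the second ordering as that position sequence:
positions: 29→1, 23→2, 22→3, 9→4, 27→5
second ordering as positions: [5, 4, 3, 1, 2]
Discordant pairs = inversions in this position sequence.
5: 4, 3, 1, 2 → 4
4: 3, 1, 2 → 3
3: 1, 2 → 2
1: 0
2: 0
Total: 4 + 3 + 2 + 0 + 0 = 9

9 discordant pairs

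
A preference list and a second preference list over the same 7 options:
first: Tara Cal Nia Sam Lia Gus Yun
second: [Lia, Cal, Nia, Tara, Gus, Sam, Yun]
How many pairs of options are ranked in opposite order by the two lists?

Assign each item its position (1..7) in the first ordering, then rewrite the second ordering as that position sequence:
positions: Tara→1, Cal→2, Nia→3, Sam→4, Lia→5, Gus→6, Yun→7
second ordering as positions: [5, 2, 3, 1, 6, 4, 7]
Discordant pairs = inversions in this position sequence.
5: 2, 3, 1, 4 → 4
2: 1 → 1
3: 1 → 1
1: 0
6: 4 → 1
4: 0
7: 0
Total: 4 + 1 + 1 + 0 + 1 + 0 + 0 = 7

7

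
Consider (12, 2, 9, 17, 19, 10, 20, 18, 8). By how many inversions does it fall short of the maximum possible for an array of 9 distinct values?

Maximum inversions for 9 distinct elements is C(9, 2) = 9·8/2 = 36.
Current inversions — for each element, count later smaller elements:
12: 4
2: 0
9: 1
17: 2
19: 3
10: 1
20: 2
18: 1
8: 0
Current total: 4 + 0 + 1 + 2 + 3 + 1 + 2 + 1 + 0 = 14
Shortfall: 36 − 14 = 22

22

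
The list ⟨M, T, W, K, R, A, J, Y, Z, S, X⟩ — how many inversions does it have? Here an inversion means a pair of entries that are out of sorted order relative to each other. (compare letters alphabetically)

For each element, count later entries that are smaller:
M → K, A, J → 3
T → K, R, A, J, S → 5
W → K, R, A, J, S → 5
K → A, J → 2
R → A, J → 2
A → none → 0
J → none → 0
Y → S, X → 2
Z → S, X → 2
S → none → 0
X → none → 0
Sum: 3 + 5 + 5 + 2 + 2 + 0 + 0 + 2 + 2 + 0 + 0 = 21

21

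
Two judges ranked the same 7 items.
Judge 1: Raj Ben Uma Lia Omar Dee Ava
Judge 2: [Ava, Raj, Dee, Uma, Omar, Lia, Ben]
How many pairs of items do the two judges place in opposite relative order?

Assign each item its position (1..7) in the first ordering, then rewrite the second ordering as that position sequence:
positions: Raj→1, Ben→2, Uma→3, Lia→4, Omar→5, Dee→6, Ava→7
second ordering as positions: [7, 1, 6, 3, 5, 4, 2]
Discordant pairs = inversions in this position sequence.
7: 1, 6, 3, 5, 4, 2 → 6
1: 0
6: 3, 5, 4, 2 → 4
3: 2 → 1
5: 4, 2 → 2
4: 2 → 1
2: 0
Total: 6 + 0 + 4 + 1 + 2 + 1 + 0 = 14

14 discordant pairs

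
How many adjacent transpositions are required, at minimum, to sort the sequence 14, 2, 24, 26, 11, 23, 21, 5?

Adjacent swaps: 15

Each adjacent swap fixes exactly one inversion, so the minimum swap count equals the number of inversions.
Count inversions — for each element, later elements that are smaller:
14: 2, 11, 5 → 3
2: none → 0
24: 11, 23, 21, 5 → 4
26: 11, 23, 21, 5 → 4
11: 5 → 1
23: 21, 5 → 2
21: 5 → 1
5: none → 0
Total inversions: 3 + 0 + 4 + 4 + 1 + 2 + 1 + 0 = 15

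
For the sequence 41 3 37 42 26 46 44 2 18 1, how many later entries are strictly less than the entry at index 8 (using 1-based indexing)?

The element at index 8 is 2.
Elements after it: 18, 1
Those smaller than 2: 1

1 such element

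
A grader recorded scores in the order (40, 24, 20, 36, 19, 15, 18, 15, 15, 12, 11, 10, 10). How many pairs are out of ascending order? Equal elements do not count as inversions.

71

For each element, count later entries that are smaller:
40: 12
24: 10
20: 9
36: 9
19: 8
15: 4
18: 6
15: 4
15: 4
12: 3
11: 2
10: 0
10: 0
Sum: 12 + 10 + 9 + 9 + 8 + 4 + 6 + 4 + 4 + 3 + 2 + 0 + 0 = 71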